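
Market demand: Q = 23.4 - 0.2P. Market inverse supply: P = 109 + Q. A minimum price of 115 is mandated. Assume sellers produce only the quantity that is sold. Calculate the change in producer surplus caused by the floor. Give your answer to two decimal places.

Rewriting demand in inverse form: P = 117 - 5Q.
Without the control, 117 - 5Q = 109 + Q so Q* = 1.3333 and P* = 110.3333.
At the floor price 115, quantity demanded is (117 - 115)/5 = 0.4; demand is the short side, so Q = 0.4 trades at P = 115.
PS goes from (1/2)(1.3333)(1.3333) = 0.8889 to 2.32 (computed as (115 - 109)(0.4) - (1/2)(1)(0.4)^2), a change of 1.4311.

1.43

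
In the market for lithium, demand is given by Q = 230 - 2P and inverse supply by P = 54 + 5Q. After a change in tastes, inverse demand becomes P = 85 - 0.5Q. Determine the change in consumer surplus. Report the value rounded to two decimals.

-22.81

Rewriting demand in inverse form: P = 115 - 0.5Q.
Initial equilibrium: Q_0 = 11.0909, P_0 = 109.4545; CS_0 = (1/2)(11.0909)(5.5455) = 30.7521, PS_0 = (1/2)(11.0909)(55.4545) = 307.5207.
New equilibrium: 85 - 0.5Q = 54 + 5Q gives Q_1 = 5.6364, P_1 = 82.1818; CS_1 = 7.9421, PS_1 = 79.4215.
Change in consumer surplus = 7.9421 - 30.7521 = -22.8099.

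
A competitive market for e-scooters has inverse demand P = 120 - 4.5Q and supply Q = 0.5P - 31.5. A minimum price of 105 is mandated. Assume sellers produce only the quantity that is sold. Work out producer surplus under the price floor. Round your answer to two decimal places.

128.89

Rewriting supply in inverse form: P = 63 + 2Q.
Free-market equilibrium: 120 - 4.5Q = 63 + 2Q gives Q* = 8.7692, P* = 80.5385.
At P = 105, buyers demand (120 - 105)/4.5 = 3.3333 while sellers would supply more, so the quantity traded is 3.3333 at price 105.
The supply price at Q = 3.3333 is 69.6667. PS is the trapezoid between 105 and supply over [0, 3.3333]: (1/2)[(105 - 63) + (105 - 69.6667)](3.3333) = 128.8889.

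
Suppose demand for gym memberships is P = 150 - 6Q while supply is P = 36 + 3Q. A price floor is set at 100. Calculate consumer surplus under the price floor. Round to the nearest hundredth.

208.33

Without the control, 150 - 6Q = 36 + 3Q so Q* = 12.6667 and P* = 74.
At P = 100, buyers demand (150 - 100)/6 = 8.3333 while sellers would supply more, so the quantity traded is 8.3333 at price 100.
CS is the triangle under demand above 100: (1/2)(8.3333)(150 - 100) = 208.3333.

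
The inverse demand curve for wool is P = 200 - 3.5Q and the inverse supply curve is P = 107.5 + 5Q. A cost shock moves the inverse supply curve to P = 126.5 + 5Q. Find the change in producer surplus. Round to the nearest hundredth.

-109.13

Initial equilibrium: Q_0 = 10.8824, P_0 = 161.9118; CS_0 = (1/2)(10.8824)(38.0882) = 207.2448, PS_0 = (1/2)(10.8824)(54.4118) = 296.064.
New equilibrium: 200 - 3.5Q = 126.5 + 5Q gives Q_1 = 8.6471, P_1 = 169.7353; CS_1 = 130.8503, PS_1 = 186.9291.
Change in producer surplus = 186.9291 - 296.064 = -109.1349.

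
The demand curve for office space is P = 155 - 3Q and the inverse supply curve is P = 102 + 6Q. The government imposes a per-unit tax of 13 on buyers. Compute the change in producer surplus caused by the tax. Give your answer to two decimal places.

-44.78

Pre-tax equilibrium: 155 - 3Q = 102 + 6Q gives Q* = 5.8889, P* = 137.3333.
With the tax, buyers' net willingness to pay falls by 13: (155 - 13) - 3Q = 102 + 6Q, so Q_t = 4.4444. Buyers pay P_b = 141.6667; sellers receive P_s = P_b - 13 = 128.6667.
PS falls from (1/2)(5.8889)(35.3333) = 104.037 to (1/2)(4.4444)(26.6667) = 59.2593, a change of -44.7778.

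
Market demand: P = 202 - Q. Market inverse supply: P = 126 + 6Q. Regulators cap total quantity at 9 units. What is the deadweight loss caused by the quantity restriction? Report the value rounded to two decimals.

12.07

Without the quota, 202 - Q = 126 + 6Q gives Q* = 10.8571.
At Q = 9 the demand price is 202 - (9) = 193 and the supply price is 126 + 6(9) = 180.
Deadweight loss is the triangle between the curves from 9 to 10.8571: (1/2)(193 - 180)(10.8571 - 9) = 12.0714.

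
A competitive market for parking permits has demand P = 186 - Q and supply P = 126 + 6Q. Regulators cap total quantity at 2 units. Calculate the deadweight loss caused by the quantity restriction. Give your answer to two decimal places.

151.14

Without the quota, 186 - Q = 126 + 6Q gives Q* = 8.5714.
At Q = 2 the demand price is 186 - (2) = 184 and the supply price is 126 + 6(2) = 138.
Deadweight loss is the triangle between the curves from 2 to 8.5714: (1/2)(184 - 138)(8.5714 - 2) = 151.1429.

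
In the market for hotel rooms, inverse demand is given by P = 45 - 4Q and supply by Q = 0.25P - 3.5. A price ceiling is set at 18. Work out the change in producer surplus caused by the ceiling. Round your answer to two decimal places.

Rewriting supply in inverse form: P = 14 + 4Q.
Without the control, 45 - 4Q = 14 + 4Q so Q* = 3.875 and P* = 29.5.
At P = 18, sellers supply (18 - 14)/4 = 1 while buyers want more, so the quantity traded is 1 at price 18.
PS goes from (1/2)(3.875)(15.5) = 30.0312 to 2 (computed as (18 - 14)(1) - (1/2)(4)(1)^2), a change of -28.0312.

-28.03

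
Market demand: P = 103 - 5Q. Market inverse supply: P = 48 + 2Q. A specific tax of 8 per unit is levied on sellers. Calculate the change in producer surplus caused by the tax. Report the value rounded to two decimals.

-16.65

Without the tax, 103 - 5Q = 48 + 2Q so Q* = 7.8571 and P* = 63.7143.
With the tax, sellers need 8 more per unit: 103 - 5Q = 48 + 2Q + 8, so Q_t = 6.7143. Buyers pay P_b = 69.4286; sellers receive P_s = P_b - 8 = 61.4286.
PS falls from (1/2)(7.8571)(15.7143) = 61.7347 to (1/2)(6.7143)(13.4286) = 45.0816, a change of -16.6531.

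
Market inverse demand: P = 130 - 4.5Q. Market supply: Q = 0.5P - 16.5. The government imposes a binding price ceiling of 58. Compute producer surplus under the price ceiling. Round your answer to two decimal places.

156.25

Rewriting supply in inverse form: P = 33 + 2Q.
Free-market equilibrium: 130 - 4.5Q = 33 + 2Q gives Q* = 14.9231, P* = 62.8462.
At P = 58, sellers supply (58 - 33)/2 = 12.5 while buyers want more, so the quantity traded is 12.5 at price 58.
PS is the triangle above supply below 58: (1/2)(12.5)(58 - 33) = 156.25.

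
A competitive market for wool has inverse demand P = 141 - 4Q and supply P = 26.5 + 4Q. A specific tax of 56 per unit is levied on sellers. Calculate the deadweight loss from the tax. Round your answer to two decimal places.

196.00

Without the tax, 141 - 4Q = 26.5 + 4Q so Q* = 14.3125 and P* = 83.75.
A tax on sellers shifts supply up by 56: 141 - 4Q = 26.5 + 4Q + 56, so Q_t = 7.3125. Buyers pay P_b = 111.75; sellers receive P_s = P_b - 56 = 55.75.
The welfare triangle lost has base Q* - Q_t = 7 and height t = 56, so DWL = (1/2)(7)(56) = 196.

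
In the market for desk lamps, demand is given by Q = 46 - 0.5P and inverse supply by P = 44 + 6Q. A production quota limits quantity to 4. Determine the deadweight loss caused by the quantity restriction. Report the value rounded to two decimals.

16.00

Rewriting demand in inverse form: P = 92 - 2Q.
Without the quota, 92 - 2Q = 44 + 6Q gives Q* = 6.
At Q = 4 the demand price is 92 - 2(4) = 84 and the supply price is 44 + 6(4) = 68.
DWL = (1/2)(gap between curves at 4) x (Q* - 4) = (1/2)(16)(2) = 16.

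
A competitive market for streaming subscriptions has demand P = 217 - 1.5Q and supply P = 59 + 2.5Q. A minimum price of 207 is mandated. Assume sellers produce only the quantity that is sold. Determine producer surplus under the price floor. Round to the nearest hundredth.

Without the control, 217 - 1.5Q = 59 + 2.5Q so Q* = 39.5 and P* = 157.75.
At P = 207, buyers demand (217 - 207)/1.5 = 6.6667 while sellers would supply more, so the quantity traded is 6.6667 at price 207.
The supply price at Q = 6.6667 is 75.6667. PS is the trapezoid between 207 and supply over [0, 6.6667]: (1/2)[(207 - 59) + (207 - 75.6667)](6.6667) = 931.1111.

931.11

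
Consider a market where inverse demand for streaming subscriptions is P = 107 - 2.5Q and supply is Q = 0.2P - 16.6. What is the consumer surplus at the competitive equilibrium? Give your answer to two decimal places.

Rewriting supply in inverse form: P = 83 + 5Q.
Equilibrium: 107 - 2.5Q = 83 + 5Q, so Q* = 3.2 and P* = 99.
Consumer surplus is the triangle under demand above P*: (1/2)(3.2)(107 - 99) = (1/2)(3.2)(8) = 12.8.

12.80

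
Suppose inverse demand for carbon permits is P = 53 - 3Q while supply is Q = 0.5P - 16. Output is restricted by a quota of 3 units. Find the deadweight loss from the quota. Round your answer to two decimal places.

Rewriting supply in inverse form: P = 32 + 2Q.
Without the quota, 53 - 3Q = 32 + 2Q gives Q* = 4.2.
At Q = 3 the demand price is 53 - 3(3) = 44 and the supply price is 32 + 2(3) = 38.
Deadweight loss is the triangle between the curves from 3 to 4.2: (1/2)(44 - 38)(4.2 - 3) = 3.6.

3.60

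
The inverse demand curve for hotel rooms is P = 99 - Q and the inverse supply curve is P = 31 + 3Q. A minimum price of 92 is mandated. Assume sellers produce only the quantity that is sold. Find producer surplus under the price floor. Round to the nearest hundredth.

353.50

Free-market equilibrium: 99 - Q = 31 + 3Q gives Q* = 17, P* = 82.
At the floor price 92, quantity demanded is (99 - 92)/1 = 7; demand is the short side, so Q = 7 trades at P = 92.
The supply price at Q = 7 is 52. PS is the trapezoid between 92 and supply over [0, 7]: (1/2)[(92 - 31) + (92 - 52)](7) = 353.5.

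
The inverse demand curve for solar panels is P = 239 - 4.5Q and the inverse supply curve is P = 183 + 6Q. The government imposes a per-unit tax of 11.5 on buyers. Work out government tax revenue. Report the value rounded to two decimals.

Without the tax, 239 - 4.5Q = 183 + 6Q so Q* = 5.3333 and P* = 215.
A tax on buyers shifts demand down by 11.5: (239 - 11.5) - 4.5Q = 183 + 6Q, so Q_t = 4.2381. Buyers pay P_b = 219.9286; sellers receive P_s = P_b - 11.5 = 208.4286.
Revenue is the tax times quantity traded: 11.5 x 4.2381 = 48.7381.

48.74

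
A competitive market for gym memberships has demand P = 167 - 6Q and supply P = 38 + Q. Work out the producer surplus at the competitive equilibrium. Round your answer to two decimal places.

169.81

Set 167 - 6Q = 38 + Q, which gives 129 = 7Q, so Q* = 18.4286 and P* = 167 - 6(18.4286) = 56.4286.
Producer surplus is the triangle above supply below P*: (1/2)(18.4286)(56.4286 - 38) = (1/2)(18.4286)(18.4286) = 169.8061.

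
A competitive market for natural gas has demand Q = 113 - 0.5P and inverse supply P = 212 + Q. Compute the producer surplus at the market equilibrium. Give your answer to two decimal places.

10.89

Rewriting demand in inverse form: P = 226 - 2Q.
Equilibrium: 226 - 2Q = 212 + Q, so Q* = 4.6667 and P* = 216.6667.
Producer surplus is the triangle above supply below P*: (1/2)(4.6667)(216.6667 - 212) = (1/2)(4.6667)(4.6667) = 10.8889.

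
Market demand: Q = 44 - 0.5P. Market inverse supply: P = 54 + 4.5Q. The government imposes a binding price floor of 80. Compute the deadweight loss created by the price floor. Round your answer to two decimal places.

Rewriting demand in inverse form: P = 88 - 2Q.
Free-market equilibrium: 88 - 2Q = 54 + 4.5Q gives Q* = 5.2308, P* = 77.5385.
At P = 80, buyers demand (88 - 80)/2 = 4 while sellers would supply more, so the quantity traded is 4 at price 80.
The lost-trades triangle has base Q* - 4 = 1.2308 and height equal to the gap between the curves at Q = 4, which is 80 - 72 = 8. DWL = (1/2)(1.2308)(8) = 4.9231.

4.92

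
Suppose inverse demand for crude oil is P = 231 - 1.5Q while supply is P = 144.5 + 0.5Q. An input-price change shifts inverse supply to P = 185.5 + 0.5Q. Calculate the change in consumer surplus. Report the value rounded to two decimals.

-1014.75

Initial equilibrium: Q_0 = 43.25, P_0 = 166.125; CS_0 = (1/2)(43.25)(64.875) = 1402.9219, PS_0 = (1/2)(43.25)(21.625) = 467.6406.
New equilibrium: 231 - 1.5Q = 185.5 + 0.5Q gives Q_1 = 22.75, P_1 = 196.875; CS_1 = 388.1719, PS_1 = 129.3906.
Change in consumer surplus = 388.1719 - 1402.9219 = -1014.75.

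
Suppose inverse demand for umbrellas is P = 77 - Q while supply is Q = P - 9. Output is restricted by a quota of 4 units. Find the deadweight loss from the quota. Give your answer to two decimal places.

Rewriting supply in inverse form: P = 9 + Q.
Without the quota, 77 - Q = 9 + Q gives Q* = 34.
At Q = 4 the demand price is 77 - (4) = 73 and the supply price is 9 + (4) = 13.
Deadweight loss is the triangle between the curves from 4 to 34: (1/2)(73 - 13)(34 - 4) = 900.

900.00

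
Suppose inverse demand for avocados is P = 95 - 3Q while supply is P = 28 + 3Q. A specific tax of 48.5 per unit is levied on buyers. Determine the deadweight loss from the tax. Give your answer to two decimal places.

Without the tax, 95 - 3Q = 28 + 3Q so Q* = 11.1667 and P* = 61.5.
A tax on buyers shifts demand down by 48.5: (95 - 48.5) - 3Q = 28 + 3Q, so Q_t = 3.0833. Buyers pay P_b = 85.75; sellers receive P_s = P_b - 48.5 = 37.25.
Deadweight loss is the triangle between the curves from Q_t to Q*: (1/2)(11.1667 - 3.0833)(48.5) = 196.0208.

196.02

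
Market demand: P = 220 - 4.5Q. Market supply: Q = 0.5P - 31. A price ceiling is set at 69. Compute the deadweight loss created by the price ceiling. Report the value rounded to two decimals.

Rewriting supply in inverse form: P = 62 + 2Q.
Without the control, 220 - 4.5Q = 62 + 2Q so Q* = 24.3077 and P* = 110.6154.
At P = 69, sellers supply (69 - 62)/2 = 3.5 while buyers want more, so the quantity traded is 3.5 at price 69.
The lost-trades triangle has base Q* - 3.5 = 20.8077 and height equal to the gap between the curves at Q = 3.5, which is 204.25 - 69 = 135.25. DWL = (1/2)(20.8077)(135.25) = 1407.1202.

1407.12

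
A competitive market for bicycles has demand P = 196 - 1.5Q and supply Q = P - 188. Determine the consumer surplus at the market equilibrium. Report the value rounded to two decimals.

7.68

Rewriting supply in inverse form: P = 188 + Q.
Setting demand equal to supply, 8 = 2.5Q, so Q* = 3.2 and P* = 191.2.
The demand choke price is 196, so CS = (1/2)(Q*)(196 - P*) = (1/2)(3.2)(4.8) = 7.68.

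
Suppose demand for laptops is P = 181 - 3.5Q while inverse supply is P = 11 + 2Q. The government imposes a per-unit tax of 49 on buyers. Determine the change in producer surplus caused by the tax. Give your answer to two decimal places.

-471.37

Pre-tax equilibrium: 181 - 3.5Q = 11 + 2Q gives Q* = 30.9091, P* = 72.8182.
With the tax, buyers' net willingness to pay falls by 49: (181 - 49) - 3.5Q = 11 + 2Q, so Q_t = 22. Buyers pay P_b = 104; sellers receive P_s = P_b - 49 = 55.
Producers lose the trapezoid between P_s and P* out to Q_t plus the triangle from Q_t to Q*: change in PS = 484 - 955.3719 = -471.3719.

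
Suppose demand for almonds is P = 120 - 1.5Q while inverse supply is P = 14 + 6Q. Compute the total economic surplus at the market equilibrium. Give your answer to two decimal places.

Set 120 - 1.5Q = 14 + 6Q, which gives 106 = 7.5Q, so Q* = 14.1333 and P* = 120 - 1.5(14.1333) = 98.8.
CS = (1/2)(14.1333)(21.2) = 149.8133 and PS = (1/2)(14.1333)(84.8) = 599.2533, so total surplus = 749.0667.

749.07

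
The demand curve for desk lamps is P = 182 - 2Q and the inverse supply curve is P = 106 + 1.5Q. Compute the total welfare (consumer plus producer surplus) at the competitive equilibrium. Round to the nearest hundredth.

Set 182 - 2Q = 106 + 1.5Q, which gives 76 = 3.5Q, so Q* = 21.7143 and P* = 182 - 2(21.7143) = 138.5714.
Total surplus is the full triangle between the curves from 0 to Q*: (1/2)(21.7143)(182 - 106) = 825.1429.

825.14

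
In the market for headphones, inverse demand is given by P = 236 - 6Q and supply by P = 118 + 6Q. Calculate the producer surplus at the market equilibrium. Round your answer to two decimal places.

290.08

Setting demand equal to supply, 118 = 12Q, so Q* = 9.8333 and P* = 177.
Producer surplus is the triangle above supply below P*: (1/2)(9.8333)(177 - 118) = (1/2)(9.8333)(59) = 290.0833.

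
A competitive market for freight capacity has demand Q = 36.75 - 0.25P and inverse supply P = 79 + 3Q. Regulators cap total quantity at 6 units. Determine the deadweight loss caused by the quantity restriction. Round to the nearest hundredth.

Rewriting demand in inverse form: P = 147 - 4Q.
Unrestricted equilibrium: Q* = (147 - 79)/(4 + 3) = 9.7143.
At Q = 6 the demand price is 147 - 4(6) = 123 and the supply price is 79 + 3(6) = 97.
DWL = (1/2)(gap between curves at 6) x (Q* - 6) = (1/2)(26)(3.7143) = 48.2857.

48.29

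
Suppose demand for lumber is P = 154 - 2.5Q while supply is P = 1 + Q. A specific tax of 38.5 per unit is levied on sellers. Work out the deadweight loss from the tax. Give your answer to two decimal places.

211.75

Pre-tax equilibrium: 154 - 2.5Q = 1 + Q gives Q* = 43.7143, P* = 44.7143.
With the tax, sellers need 38.5 more per unit: 154 - 2.5Q = 1 + Q + 38.5, so Q_t = 32.7143. Buyers pay P_b = 72.2143; sellers receive P_s = P_b - 38.5 = 33.7143.
Deadweight loss is the triangle between the curves from Q_t to Q*: (1/2)(43.7143 - 32.7143)(38.5) = 211.75.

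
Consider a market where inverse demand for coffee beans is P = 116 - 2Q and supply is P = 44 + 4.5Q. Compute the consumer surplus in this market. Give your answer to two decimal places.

122.70

Set 116 - 2Q = 44 + 4.5Q, which gives 72 = 6.5Q, so Q* = 11.0769 and P* = 116 - 2(11.0769) = 93.8462.
The demand choke price is 116, so CS = (1/2)(Q*)(116 - P*) = (1/2)(11.0769)(22.1538) = 122.6982.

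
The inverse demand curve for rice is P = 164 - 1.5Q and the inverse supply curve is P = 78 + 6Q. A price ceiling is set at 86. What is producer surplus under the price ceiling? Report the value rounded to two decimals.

5.33

Free-market equilibrium: 164 - 1.5Q = 78 + 6Q gives Q* = 11.4667, P* = 146.8.
At P = 86, sellers supply (86 - 78)/6 = 1.3333 while buyers want more, so the quantity traded is 1.3333 at price 86.
PS is the triangle above supply below 86: (1/2)(1.3333)(86 - 78) = 5.3333.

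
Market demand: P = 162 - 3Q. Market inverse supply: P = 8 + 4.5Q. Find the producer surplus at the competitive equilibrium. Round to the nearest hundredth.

948.64

Set 162 - 3Q = 8 + 4.5Q, which gives 154 = 7.5Q, so Q* = 20.5333 and P* = 162 - 3(20.5333) = 100.4.
PS is the area between P* and the supply curve from 0 to Q*: (1/2)(20.5333)(92.4) = 948.64.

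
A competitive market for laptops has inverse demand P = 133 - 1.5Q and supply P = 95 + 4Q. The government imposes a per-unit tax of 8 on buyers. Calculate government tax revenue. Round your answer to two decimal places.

Pre-tax equilibrium: 133 - 1.5Q = 95 + 4Q gives Q* = 6.9091, P* = 122.6364.
A tax on buyers shifts demand down by 8: (133 - 8) - 1.5Q = 95 + 4Q, so Q_t = 5.4545. Buyers pay P_b = 124.8182; sellers receive P_s = P_b - 8 = 116.8182.
Revenue is the tax times quantity traded: 8 x 5.4545 = 43.6364.

43.64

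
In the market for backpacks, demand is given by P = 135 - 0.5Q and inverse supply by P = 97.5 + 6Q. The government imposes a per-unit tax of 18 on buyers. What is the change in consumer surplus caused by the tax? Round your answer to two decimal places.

Pre-tax equilibrium: 135 - 0.5Q = 97.5 + 6Q gives Q* = 5.7692, P* = 132.1154.
With the tax, buyers' net willingness to pay falls by 18: (135 - 18) - 0.5Q = 97.5 + 6Q, so Q_t = 3. Buyers pay P_b = 133.5; sellers receive P_s = P_b - 18 = 115.5.
CS falls from (1/2)(5.7692)(2.8846) = 8.321 to (1/2)(3)(1.5) = 2.25, a change of -6.071.

-6.07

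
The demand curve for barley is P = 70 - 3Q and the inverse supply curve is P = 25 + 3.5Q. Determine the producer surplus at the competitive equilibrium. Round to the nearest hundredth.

83.88

Set 70 - 3Q = 25 + 3.5Q, which gives 45 = 6.5Q, so Q* = 6.9231 and P* = 70 - 3(6.9231) = 49.2308.
PS is the area between P* and the supply curve from 0 to Q*: (1/2)(6.9231)(24.2308) = 83.8757.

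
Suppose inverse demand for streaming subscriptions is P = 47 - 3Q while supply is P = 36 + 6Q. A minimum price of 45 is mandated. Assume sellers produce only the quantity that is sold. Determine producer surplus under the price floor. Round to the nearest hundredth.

Free-market equilibrium: 47 - 3Q = 36 + 6Q gives Q* = 1.2222, P* = 43.3333.
At P = 45, buyers demand (47 - 45)/3 = 0.6667 while sellers would supply more, so the quantity traded is 0.6667 at price 45.
The supply price at Q = 0.6667 is 40. PS is the trapezoid between 45 and supply over [0, 0.6667]: (1/2)[(45 - 36) + (45 - 40)](0.6667) = 4.6667.

4.67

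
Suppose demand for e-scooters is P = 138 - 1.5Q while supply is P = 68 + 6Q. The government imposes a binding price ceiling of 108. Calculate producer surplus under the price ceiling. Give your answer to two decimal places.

Free-market equilibrium: 138 - 1.5Q = 68 + 6Q gives Q* = 9.3333, P* = 124.
At P = 108, sellers supply (108 - 68)/6 = 6.6667 while buyers want more, so the quantity traded is 6.6667 at price 108.
PS is the triangle above supply below 108: (1/2)(6.6667)(108 - 68) = 133.3333.

133.33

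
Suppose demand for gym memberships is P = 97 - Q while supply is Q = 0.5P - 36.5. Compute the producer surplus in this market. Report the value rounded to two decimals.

64.00

Rewriting supply in inverse form: P = 73 + 2Q.
Set 97 - Q = 73 + 2Q, which gives 24 = 3Q, so Q* = 8 and P* = 97 - (8) = 89.
The supply curve's price intercept is 73, so PS = (1/2)(Q*)(P* - 73) = (1/2)(8)(16) = 64.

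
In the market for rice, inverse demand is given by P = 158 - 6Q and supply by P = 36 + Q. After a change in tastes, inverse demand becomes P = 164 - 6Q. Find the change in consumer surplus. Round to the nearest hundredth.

Initial equilibrium: Q_0 = 17.4286, P_0 = 53.4286; CS_0 = (1/2)(17.4286)(104.5714) = 911.2653, PS_0 = (1/2)(17.4286)(17.4286) = 151.8776.
New equilibrium: 164 - 6Q = 36 + Q gives Q_1 = 18.2857, P_1 = 54.2857; CS_1 = 1003.102, PS_1 = 167.1837.
Change in consumer surplus = 1003.102 - 911.2653 = 91.8367.

91.84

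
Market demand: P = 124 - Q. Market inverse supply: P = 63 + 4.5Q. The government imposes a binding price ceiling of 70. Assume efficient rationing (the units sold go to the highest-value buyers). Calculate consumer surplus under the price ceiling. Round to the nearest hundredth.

82.79

Without the control, 124 - Q = 63 + 4.5Q so Q* = 11.0909 and P* = 112.9091.
At the ceiling price 70, quantity supplied is (70 - 63)/4.5 = 1.5556; supply is the short side, so Q = 1.5556 trades at P = 70.
The demand price at Q = 1.5556 is 122.4444. CS is the trapezoid between demand and 70 over [0, 1.5556]: (1/2)[(124 - 70) + (122.4444 - 70)](1.5556) = 82.7901.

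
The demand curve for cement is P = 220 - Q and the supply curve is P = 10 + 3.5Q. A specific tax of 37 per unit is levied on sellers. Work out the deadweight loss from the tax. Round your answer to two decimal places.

Without the tax, 220 - Q = 10 + 3.5Q so Q* = 46.6667 and P* = 173.3333.
A tax on sellers shifts supply up by 37: 220 - Q = 10 + 3.5Q + 37, so Q_t = 38.4444. Buyers pay P_b = 181.5556; sellers receive P_s = P_b - 37 = 144.5556.
Deadweight loss is the triangle between the curves from Q_t to Q*: (1/2)(46.6667 - 38.4444)(37) = 152.1111.

152.11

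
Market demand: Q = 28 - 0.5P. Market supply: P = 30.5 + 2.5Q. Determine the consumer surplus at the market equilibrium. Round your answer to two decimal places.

32.11

Rewriting demand in inverse form: P = 56 - 2Q.
Set 56 - 2Q = 30.5 + 2.5Q, which gives 25.5 = 4.5Q, so Q* = 5.6667 and P* = 56 - 2(5.6667) = 44.6667.
The demand choke price is 56, so CS = (1/2)(Q*)(56 - P*) = (1/2)(5.6667)(11.3333) = 32.1111.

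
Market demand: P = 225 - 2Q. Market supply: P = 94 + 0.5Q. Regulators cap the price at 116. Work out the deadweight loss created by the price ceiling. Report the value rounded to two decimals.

Free-market equilibrium: 225 - 2Q = 94 + 0.5Q gives Q* = 52.4, P* = 120.2.
At the ceiling price 116, quantity supplied is (116 - 94)/0.5 = 44; supply is the short side, so Q = 44 trades at P = 116.
The lost-trades triangle has base Q* - 44 = 8.4 and height equal to the gap between the curves at Q = 44, which is 137 - 116 = 21. DWL = (1/2)(8.4)(21) = 88.2.

88.20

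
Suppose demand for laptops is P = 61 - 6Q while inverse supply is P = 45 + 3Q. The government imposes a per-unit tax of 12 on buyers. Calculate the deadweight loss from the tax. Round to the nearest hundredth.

Without the tax, 61 - 6Q = 45 + 3Q so Q* = 1.7778 and P* = 50.3333.
A tax on buyers shifts demand down by 12: (61 - 12) - 6Q = 45 + 3Q, so Q_t = 0.4444. Buyers pay P_b = 58.3333; sellers receive P_s = P_b - 12 = 46.3333.
The welfare triangle lost has base Q* - Q_t = 1.3333 and height t = 12, so DWL = (1/2)(1.3333)(12) = 8.

8.00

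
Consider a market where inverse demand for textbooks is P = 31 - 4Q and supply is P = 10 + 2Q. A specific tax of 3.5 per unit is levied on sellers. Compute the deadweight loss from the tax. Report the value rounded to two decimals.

1.02

Without the tax, 31 - 4Q = 10 + 2Q so Q* = 3.5 and P* = 17.
With the tax, sellers need 3.5 more per unit: 31 - 4Q = 10 + 2Q + 3.5, so Q_t = 2.9167. Buyers pay P_b = 19.3333; sellers receive P_s = P_b - 3.5 = 15.8333.
Deadweight loss is the triangle between the curves from Q_t to Q*: (1/2)(3.5 - 2.9167)(3.5) = 1.0208.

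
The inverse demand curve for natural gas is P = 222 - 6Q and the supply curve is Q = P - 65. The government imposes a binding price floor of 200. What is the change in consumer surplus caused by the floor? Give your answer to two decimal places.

Rewriting supply in inverse form: P = 65 + Q.
Free-market equilibrium: 222 - 6Q = 65 + Q gives Q* = 22.4286, P* = 87.4286.
At the floor price 200, quantity demanded is (222 - 200)/6 = 3.6667; demand is the short side, so Q = 3.6667 trades at P = 200.
CS goes from (1/2)(22.4286)(134.5714) = 1509.1224 to 40.3333 (computed as (222 - 200)(3.6667) - (1/2)(6)(3.6667)^2), a change of -1468.7891.

-1468.79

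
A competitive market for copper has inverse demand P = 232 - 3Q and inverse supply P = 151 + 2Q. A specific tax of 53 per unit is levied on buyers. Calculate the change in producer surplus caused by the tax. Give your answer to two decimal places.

Pre-tax equilibrium: 232 - 3Q = 151 + 2Q gives Q* = 16.2, P* = 183.4.
With the tax, buyers' net willingness to pay falls by 53: (232 - 53) - 3Q = 151 + 2Q, so Q_t = 5.6. Buyers pay P_b = 215.2; sellers receive P_s = P_b - 53 = 162.2.
Producers lose the trapezoid between P_s and P* out to Q_t plus the triangle from Q_t to Q*: change in PS = 31.36 - 262.44 = -231.08.

-231.08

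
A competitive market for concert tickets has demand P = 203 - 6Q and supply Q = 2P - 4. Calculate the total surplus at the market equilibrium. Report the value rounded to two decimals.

3107.77

Rewriting supply in inverse form: P = 2 + 0.5Q.
Equilibrium: 203 - 6Q = 2 + 0.5Q, so Q* = 30.9231 and P* = 17.4615.
CS = (1/2)(30.9231)(185.5385) = 2868.7101 and PS = (1/2)(30.9231)(15.4615) = 239.0592, so total surplus = 3107.7692.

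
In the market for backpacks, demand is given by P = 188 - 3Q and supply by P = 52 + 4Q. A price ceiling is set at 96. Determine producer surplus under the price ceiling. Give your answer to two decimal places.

242.00

Without the control, 188 - 3Q = 52 + 4Q so Q* = 19.4286 and P* = 129.7143.
At P = 96, sellers supply (96 - 52)/4 = 11 while buyers want more, so the quantity traded is 11 at price 96.
PS is the triangle above supply below 96: (1/2)(11)(96 - 52) = 242.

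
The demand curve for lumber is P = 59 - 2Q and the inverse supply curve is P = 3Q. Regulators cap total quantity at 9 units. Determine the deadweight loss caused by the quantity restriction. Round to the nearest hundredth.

19.60

Without the quota, 59 - 2Q = 3Q gives Q* = 11.8.
At Q = 9 the demand price is 59 - 2(9) = 41 and the supply price is 0 + 3(9) = 27.
Deadweight loss is the triangle between the curves from 9 to 11.8: (1/2)(41 - 27)(11.8 - 9) = 19.6.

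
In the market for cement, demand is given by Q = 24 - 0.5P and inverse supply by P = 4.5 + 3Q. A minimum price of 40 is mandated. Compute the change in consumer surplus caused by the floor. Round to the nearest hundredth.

-59.69

Rewriting demand in inverse form: P = 48 - 2Q.
Free-market equilibrium: 48 - 2Q = 4.5 + 3Q gives Q* = 8.7, P* = 30.6.
At P = 40, buyers demand (48 - 40)/2 = 4 while sellers would supply more, so the quantity traded is 4 at price 40.
CS goes from (1/2)(8.7)(17.4) = 75.69 to 16 (computed as (48 - 40)(4) - (1/2)(2)(4)^2), a change of -59.69.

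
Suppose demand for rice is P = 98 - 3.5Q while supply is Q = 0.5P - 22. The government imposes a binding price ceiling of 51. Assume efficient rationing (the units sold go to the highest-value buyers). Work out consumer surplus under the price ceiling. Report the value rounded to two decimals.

143.06

Rewriting supply in inverse form: P = 44 + 2Q.
Free-market equilibrium: 98 - 3.5Q = 44 + 2Q gives Q* = 9.8182, P* = 63.6364.
At the ceiling price 51, quantity supplied is (51 - 44)/2 = 3.5; supply is the short side, so Q = 3.5 trades at P = 51.
The demand price at Q = 3.5 is 85.75. CS is the trapezoid between demand and 51 over [0, 3.5]: (1/2)[(98 - 51) + (85.75 - 51)](3.5) = 143.0625.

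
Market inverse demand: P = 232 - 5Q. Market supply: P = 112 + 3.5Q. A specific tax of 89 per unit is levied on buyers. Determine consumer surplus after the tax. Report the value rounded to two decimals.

33.25

Pre-tax equilibrium: 232 - 5Q = 112 + 3.5Q gives Q* = 14.1176, P* = 161.4118.
With the tax, buyers' net willingness to pay falls by 89: (232 - 89) - 5Q = 112 + 3.5Q, so Q_t = 3.6471. Buyers pay P_b = 213.7647; sellers receive P_s = P_b - 89 = 124.7647.
Consumer surplus is the triangle under demand above P_b: (1/2)(3.6471)(232 - 213.7647) = 33.2526.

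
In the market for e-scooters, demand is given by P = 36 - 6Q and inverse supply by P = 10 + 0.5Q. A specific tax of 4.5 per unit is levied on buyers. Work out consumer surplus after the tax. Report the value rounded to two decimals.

Pre-tax equilibrium: 36 - 6Q = 10 + 0.5Q gives Q* = 4, P* = 12.
A tax on buyers shifts demand down by 4.5: (36 - 4.5) - 6Q = 10 + 0.5Q, so Q_t = 3.3077. Buyers pay P_b = 16.1538; sellers receive P_s = P_b - 4.5 = 11.6538.
CS = (1/2)(Q_t)(36 - P_b) = (1/2)(3.3077)(19.8462) = 32.8225.

32.82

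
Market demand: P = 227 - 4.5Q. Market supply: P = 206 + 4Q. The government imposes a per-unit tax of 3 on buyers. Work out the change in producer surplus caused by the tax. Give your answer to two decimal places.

Without the tax, 227 - 4.5Q = 206 + 4Q so Q* = 2.4706 and P* = 215.8824.
With the tax, buyers' net willingness to pay falls by 3: (227 - 3) - 4.5Q = 206 + 4Q, so Q_t = 2.1176. Buyers pay P_b = 217.4706; sellers receive P_s = P_b - 3 = 214.4706.
PS falls from (1/2)(2.4706)(9.8824) = 12.2076 to (1/2)(2.1176)(8.4706) = 8.9689, a change of -3.2388.

-3.24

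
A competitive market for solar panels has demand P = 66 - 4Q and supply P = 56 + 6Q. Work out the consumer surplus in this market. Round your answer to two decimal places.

2.00

Setting demand equal to supply, 10 = 10Q, so Q* = 1 and P* = 62.
CS is the area between the demand curve and P* from 0 to Q*: (1/2)(1)(4) = 2.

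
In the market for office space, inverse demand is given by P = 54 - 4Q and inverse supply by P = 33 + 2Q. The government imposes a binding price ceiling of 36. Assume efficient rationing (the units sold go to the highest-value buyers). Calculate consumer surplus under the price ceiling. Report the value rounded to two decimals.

22.50

Without the control, 54 - 4Q = 33 + 2Q so Q* = 3.5 and P* = 40.
At the ceiling price 36, quantity supplied is (36 - 33)/2 = 1.5; supply is the short side, so Q = 1.5 trades at P = 36.
The demand price at Q = 1.5 is 48. CS is the trapezoid between demand and 36 over [0, 1.5]: (1/2)[(54 - 36) + (48 - 36)](1.5) = 22.5.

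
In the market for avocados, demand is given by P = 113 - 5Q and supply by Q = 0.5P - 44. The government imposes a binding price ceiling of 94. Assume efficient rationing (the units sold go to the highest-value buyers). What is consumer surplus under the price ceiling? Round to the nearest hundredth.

34.50

Rewriting supply in inverse form: P = 88 + 2Q.
Free-market equilibrium: 113 - 5Q = 88 + 2Q gives Q* = 3.5714, P* = 95.1429.
At P = 94, sellers supply (94 - 88)/2 = 3 while buyers want more, so the quantity traded is 3 at price 94.
The demand price at Q = 3 is 98. CS is the trapezoid between demand and 94 over [0, 3]: (1/2)[(113 - 94) + (98 - 94)](3) = 34.5.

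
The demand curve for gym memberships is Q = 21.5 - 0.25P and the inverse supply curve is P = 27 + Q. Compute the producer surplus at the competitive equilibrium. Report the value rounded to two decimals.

Rewriting demand in inverse form: P = 86 - 4Q.
Equilibrium: 86 - 4Q = 27 + Q, so Q* = 11.8 and P* = 38.8.
PS is the area between P* and the supply curve from 0 to Q*: (1/2)(11.8)(11.8) = 69.62.

69.62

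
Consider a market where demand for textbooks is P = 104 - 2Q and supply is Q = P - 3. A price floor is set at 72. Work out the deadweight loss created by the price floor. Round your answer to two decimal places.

468.17

Rewriting supply in inverse form: P = 3 + Q.
Free-market equilibrium: 104 - 2Q = 3 + Q gives Q* = 33.6667, P* = 36.6667.
At P = 72, buyers demand (104 - 72)/2 = 16 while sellers would supply more, so the quantity traded is 16 at price 72.
The lost-trades triangle has base Q* - 16 = 17.6667 and height equal to the gap between the curves at Q = 16, which is 72 - 19 = 53. DWL = (1/2)(17.6667)(53) = 468.1667.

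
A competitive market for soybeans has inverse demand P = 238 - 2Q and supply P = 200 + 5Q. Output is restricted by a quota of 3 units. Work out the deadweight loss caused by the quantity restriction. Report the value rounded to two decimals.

Unrestricted equilibrium: Q* = (238 - 200)/(2 + 5) = 5.4286.
At Q = 3 the demand price is 238 - 2(3) = 232 and the supply price is 200 + 5(3) = 215.
Deadweight loss is the triangle between the curves from 3 to 5.4286: (1/2)(232 - 215)(5.4286 - 3) = 20.6429.

20.64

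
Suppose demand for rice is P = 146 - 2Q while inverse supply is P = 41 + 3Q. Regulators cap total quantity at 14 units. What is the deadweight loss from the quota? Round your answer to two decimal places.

122.50

Unrestricted equilibrium: Q* = (146 - 41)/(2 + 3) = 21.
At Q = 14 the demand price is 146 - 2(14) = 118 and the supply price is 41 + 3(14) = 83.
DWL = (1/2)(gap between curves at 14) x (Q* - 14) = (1/2)(35)(7) = 122.5.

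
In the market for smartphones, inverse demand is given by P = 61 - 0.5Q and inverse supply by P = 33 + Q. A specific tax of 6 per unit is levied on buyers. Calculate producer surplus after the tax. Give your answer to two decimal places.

Pre-tax equilibrium: 61 - 0.5Q = 33 + Q gives Q* = 18.6667, P* = 51.6667.
A tax on buyers shifts demand down by 6: (61 - 6) - 0.5Q = 33 + Q, so Q_t = 14.6667. Buyers pay P_b = 53.6667; sellers receive P_s = P_b - 6 = 47.6667.
Producer surplus is the triangle above supply below P_s: (1/2)(14.6667)(47.6667 - 33) = 107.5556.

107.56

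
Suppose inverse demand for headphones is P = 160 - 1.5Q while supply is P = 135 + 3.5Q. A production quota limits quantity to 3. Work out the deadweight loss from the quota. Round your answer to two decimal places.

Without the quota, 160 - 1.5Q = 135 + 3.5Q gives Q* = 5.
At Q = 3 the demand price is 160 - 1.5(3) = 155.5 and the supply price is 135 + 3.5(3) = 145.5.
DWL = (1/2)(gap between curves at 3) x (Q* - 3) = (1/2)(10)(2) = 10.

10.00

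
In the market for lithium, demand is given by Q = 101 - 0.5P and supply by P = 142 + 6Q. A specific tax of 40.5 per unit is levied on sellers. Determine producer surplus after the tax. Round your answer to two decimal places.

17.82

Rewriting demand in inverse form: P = 202 - 2Q.
Without the tax, 202 - 2Q = 142 + 6Q so Q* = 7.5 and P* = 187.
With the tax, sellers need 40.5 more per unit: 202 - 2Q = 142 + 6Q + 40.5, so Q_t = 2.4375. Buyers pay P_b = 197.125; sellers receive P_s = P_b - 40.5 = 156.625.
PS = (1/2)(Q_t)(P_s - 142) = (1/2)(2.4375)(14.625) = 17.8242.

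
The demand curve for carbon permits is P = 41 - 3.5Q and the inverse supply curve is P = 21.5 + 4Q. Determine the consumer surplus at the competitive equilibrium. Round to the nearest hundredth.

Setting demand equal to supply, 19.5 = 7.5Q, so Q* = 2.6 and P* = 31.9.
The demand choke price is 41, so CS = (1/2)(Q*)(41 - P*) = (1/2)(2.6)(9.1) = 11.83.

11.83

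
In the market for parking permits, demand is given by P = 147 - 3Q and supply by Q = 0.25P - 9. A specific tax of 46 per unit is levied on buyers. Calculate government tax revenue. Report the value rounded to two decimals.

Rewriting supply in inverse form: P = 36 + 4Q.
Without the tax, 147 - 3Q = 36 + 4Q so Q* = 15.8571 and P* = 99.4286.
With the tax, buyers' net willingness to pay falls by 46: (147 - 46) - 3Q = 36 + 4Q, so Q_t = 9.2857. Buyers pay P_b = 119.1429; sellers receive P_s = P_b - 46 = 73.1429.
Revenue is the tax times quantity traded: 46 x 9.2857 = 427.1429.

427.14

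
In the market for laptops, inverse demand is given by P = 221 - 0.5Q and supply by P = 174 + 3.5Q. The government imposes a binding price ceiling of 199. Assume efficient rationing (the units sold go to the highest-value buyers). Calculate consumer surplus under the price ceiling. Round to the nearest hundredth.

Free-market equilibrium: 221 - 0.5Q = 174 + 3.5Q gives Q* = 11.75, P* = 215.125.
At P = 199, sellers supply (199 - 174)/3.5 = 7.1429 while buyers want more, so the quantity traded is 7.1429 at price 199.
The demand price at Q = 7.1429 is 217.4286. CS is the trapezoid between demand and 199 over [0, 7.1429]: (1/2)[(221 - 199) + (217.4286 - 199)](7.1429) = 144.3878.

144.39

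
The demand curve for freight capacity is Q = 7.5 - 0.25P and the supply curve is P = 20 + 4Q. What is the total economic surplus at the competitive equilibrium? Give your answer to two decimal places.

Rewriting demand in inverse form: P = 30 - 4Q.
Set 30 - 4Q = 20 + 4Q, which gives 10 = 8Q, so Q* = 1.25 and P* = 30 - 4(1.25) = 25.
Total surplus is the full triangle between the curves from 0 to Q*: (1/2)(1.25)(30 - 20) = 6.25.

6.25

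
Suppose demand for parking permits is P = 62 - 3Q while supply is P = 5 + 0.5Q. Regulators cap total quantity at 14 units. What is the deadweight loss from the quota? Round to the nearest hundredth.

Unrestricted equilibrium: Q* = (62 - 5)/(3 + 0.5) = 16.2857.
At Q = 14 the demand price is 62 - 3(14) = 20 and the supply price is 5 + 0.5(14) = 12.
DWL = (1/2)(gap between curves at 14) x (Q* - 14) = (1/2)(8)(2.2857) = 9.1429.

9.14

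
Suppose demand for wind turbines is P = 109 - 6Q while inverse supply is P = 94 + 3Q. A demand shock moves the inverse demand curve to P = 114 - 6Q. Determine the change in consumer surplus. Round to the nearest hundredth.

Initial equilibrium: Q_0 = 1.6667, P_0 = 99; CS_0 = (1/2)(1.6667)(10) = 8.3333, PS_0 = (1/2)(1.6667)(5) = 4.1667.
New equilibrium: 114 - 6Q = 94 + 3Q gives Q_1 = 2.2222, P_1 = 100.6667; CS_1 = 14.8148, PS_1 = 7.4074.
Change in consumer surplus = 14.8148 - 8.3333 = 6.4815.

6.48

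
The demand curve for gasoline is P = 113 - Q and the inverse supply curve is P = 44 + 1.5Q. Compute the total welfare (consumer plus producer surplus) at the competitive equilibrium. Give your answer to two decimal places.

Set 113 - Q = 44 + 1.5Q, which gives 69 = 2.5Q, so Q* = 27.6 and P* = 113 - (27.6) = 85.4.
Total surplus is the full triangle between the curves from 0 to Q*: (1/2)(27.6)(113 - 44) = 952.2.

952.20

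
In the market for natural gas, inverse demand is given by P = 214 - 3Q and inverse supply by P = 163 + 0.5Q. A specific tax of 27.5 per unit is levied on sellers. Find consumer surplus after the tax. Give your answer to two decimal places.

Pre-tax equilibrium: 214 - 3Q = 163 + 0.5Q gives Q* = 14.5714, P* = 170.2857.
A tax on sellers shifts supply up by 27.5: 214 - 3Q = 163 + 0.5Q + 27.5, so Q_t = 6.7143. Buyers pay P_b = 193.8571; sellers receive P_s = P_b - 27.5 = 166.3571.
CS = (1/2)(Q_t)(214 - P_b) = (1/2)(6.7143)(20.1429) = 67.6224.

67.62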